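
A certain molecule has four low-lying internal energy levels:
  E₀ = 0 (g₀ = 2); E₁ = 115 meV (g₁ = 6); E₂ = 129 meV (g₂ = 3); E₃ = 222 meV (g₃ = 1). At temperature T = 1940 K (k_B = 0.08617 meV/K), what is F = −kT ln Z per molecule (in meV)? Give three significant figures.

k_BT = 0.08617 × 1940 K = 167.17 meV.
Eᵢ/kT = 0, 0.68792, 0.77167, 1.3280.
Z = Σ gᵢe^(−Eᵢ/kT) = 2·e^(−0) + 6·e^(−0.68792) + 3·e^(−0.77167) + 1·e^(−1.3280) = 2.0000 + 3.0157 + 1.3867 + 0.26501 = 6.6674.
F = −kT ln Z = −167.17 × ln(6.6674) = −167.17 × 1.8972 = -317 meV.

-317 meV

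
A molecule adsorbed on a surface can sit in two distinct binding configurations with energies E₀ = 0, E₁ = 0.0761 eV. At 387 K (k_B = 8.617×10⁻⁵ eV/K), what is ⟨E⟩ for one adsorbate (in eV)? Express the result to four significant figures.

k_BT = 8.617×10⁻⁵ × 387 K = 0.0333478 eV.
Eᵢ/kT = 0, 2.28201.
Z = Σ e^(−Eᵢ/kT) = e^(−0) + e^(−2.28201) = 1.00000 + 0.102079 = 1.10208.
⟨E⟩ = Σ Eᵢ e^(−Eᵢ/kT) / Z = (0·1.00000 + 0.0761·0.102079) / 1.10208 = 0.007049 eV.

0.007049 eV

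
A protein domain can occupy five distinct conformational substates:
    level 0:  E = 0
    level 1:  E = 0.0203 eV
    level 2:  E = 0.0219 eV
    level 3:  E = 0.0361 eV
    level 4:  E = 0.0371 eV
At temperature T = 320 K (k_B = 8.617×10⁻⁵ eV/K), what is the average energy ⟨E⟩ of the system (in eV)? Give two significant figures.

0.016 eV

k_BT = 8.617×10⁻⁵ × 320 K = 0.02757 eV.
Eᵢ/kT = 0, 0.7363, 0.7943, 1.309, 1.346.
Z = Σ e^(−Eᵢ/kT) = e^(−0) + e^(−0.7363) + e^(−0.7943) + e^(−1.309) + e^(−1.346) = 1.000 + 0.4789 + 0.4519 + 0.2701 + 0.2603 = 2.461.
⟨E⟩ = Σ Eᵢ e^(−Eᵢ/kT) / Z = (0·1.000 + 0.0203·0.4789 + 0.0219·0.4519 + 0.0361·0.2701 + 0.0371·0.2603) / 2.461 = 0.016 eV.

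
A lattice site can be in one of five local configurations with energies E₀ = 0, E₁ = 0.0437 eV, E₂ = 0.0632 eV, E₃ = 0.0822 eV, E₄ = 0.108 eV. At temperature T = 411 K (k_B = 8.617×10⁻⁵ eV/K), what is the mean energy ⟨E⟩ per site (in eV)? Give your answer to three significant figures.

0.0228 eV

k_BT = 8.617×10⁻⁵ × 411 K = 0.035416 eV.
Eᵢ/kT = 0, 1.2339, 1.7845, 2.3210, 3.0495.
Z = Σ e^(−Eᵢ/kT) = e^(−0) + e^(−1.2339) + e^(−1.7845) + e^(−2.3210) + e^(−3.0495) = 1.0000 + 0.29115 + 0.16788 + 0.098175 + 0.047383 = 1.6046.
⟨E⟩ = Σ Eᵢ e^(−Eᵢ/kT) / Z = (0·1.0000 + 0.0437·0.29115 + 0.0632·0.16788 + 0.0822·0.098175 + 0.108·0.047383) / 1.6046 = 0.0228 eV.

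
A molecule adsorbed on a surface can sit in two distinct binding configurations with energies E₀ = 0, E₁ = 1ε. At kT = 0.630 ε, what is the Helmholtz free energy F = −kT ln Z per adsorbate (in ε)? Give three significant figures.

Eᵢ/kT = 0, 1.5873.
Z = Σ e^(−Eᵢ/kT) = e^(−0) + e^(−1.5873) = 1.0000 + 0.20448 = 1.2045.
F = −kT ln Z = −0.630 × ln(1.2045) = −0.630 × 0.18606 = -0.117 ε.

-0.117 ε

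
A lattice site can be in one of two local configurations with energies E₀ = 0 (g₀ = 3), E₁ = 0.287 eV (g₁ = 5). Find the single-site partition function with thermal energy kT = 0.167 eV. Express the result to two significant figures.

Z = 3.9

Eᵢ/kT = 0, 1.719.
Z = Σ gᵢe^(−Eᵢ/kT) = 3·e^(−0) + 5·e^(−1.719) = 3.000 + 0.8962 = 3.896.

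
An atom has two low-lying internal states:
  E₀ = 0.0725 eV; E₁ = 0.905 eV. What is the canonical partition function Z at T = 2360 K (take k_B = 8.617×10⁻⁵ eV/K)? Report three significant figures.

k_BT = 8.617×10⁻⁵ × 2360 K = 0.20336 eV.
Eᵢ/kT = 0.35651, 4.4502.
Z = Σ e^(−Eᵢ/kT) = e^(−0.35651) + e^(−4.4502) = 0.70012 + 0.011676 = 0.71180.

Z = 0.712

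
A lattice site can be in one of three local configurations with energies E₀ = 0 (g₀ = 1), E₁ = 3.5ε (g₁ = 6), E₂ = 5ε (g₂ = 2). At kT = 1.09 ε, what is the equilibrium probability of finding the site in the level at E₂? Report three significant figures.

0.0161

Eᵢ/kT = 0, 3.2110, 4.5872.
Z = Σ gᵢe^(−Eᵢ/kT) = 1·e^(−0) + 6·e^(−3.2110) + 2·e^(−4.5872) = 1.0000 + 0.24190 + 0.020363 = 1.2623.
P₂ = g₂ e^(−E₂/kT) / Z = 0.020363/1.2623 = 0.0161.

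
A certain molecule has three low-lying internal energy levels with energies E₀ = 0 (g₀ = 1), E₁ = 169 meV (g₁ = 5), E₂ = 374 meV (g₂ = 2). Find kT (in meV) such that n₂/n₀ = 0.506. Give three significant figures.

272 meV

n₂/n₀ = (g₂/g₀) exp[−(E₂−E₀)/kT] = 0.506.
⇒ (E₂−E₀)/kT = ln((2/1)/0.506) = ln(3.9526) = 1.3744.
kT = 374 meV / 1.3744 = 272 meV.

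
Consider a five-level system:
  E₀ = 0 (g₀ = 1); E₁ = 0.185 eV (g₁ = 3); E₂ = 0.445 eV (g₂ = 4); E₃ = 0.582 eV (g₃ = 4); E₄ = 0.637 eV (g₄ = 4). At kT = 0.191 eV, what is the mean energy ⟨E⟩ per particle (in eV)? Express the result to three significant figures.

0.205 eV

Eᵢ/kT = 0, 0.96859, 2.3298, 3.0471, 3.3351.
Z = Σ gᵢe^(−Eᵢ/kT) = 1·e^(−0) + 3·e^(−0.96859) + 4·e^(−2.3298) + 4·e^(−3.0471) + 4·e^(−3.3351) = 1.0000 + 1.1389 + 0.38926 + 0.18999 + 0.14244 = 2.8606.
⟨E⟩ = Σ Eᵢ gᵢe^(−Eᵢ/kT) / Z = (0·1.0000 + 0.185·1.1389 + 0.445·0.38926 + 0.582·0.18999 + 0.637·0.14244) / 2.8606 = 0.205 eV.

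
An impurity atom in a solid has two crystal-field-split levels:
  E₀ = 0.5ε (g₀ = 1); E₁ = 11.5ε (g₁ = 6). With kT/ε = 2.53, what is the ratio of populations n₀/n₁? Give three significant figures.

12.9

n₀/n₁ = (g₀/g₁) exp[−(E₀−E₁)/kT] = (1/6) × exp(−(-11.0ε)/(2.53ε)) = (1/6) × exp(4.3478) = 12.9.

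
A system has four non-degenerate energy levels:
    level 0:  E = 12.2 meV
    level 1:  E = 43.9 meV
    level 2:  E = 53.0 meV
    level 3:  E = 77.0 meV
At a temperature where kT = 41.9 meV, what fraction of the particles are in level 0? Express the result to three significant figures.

Eᵢ/kT = 0.29117, 1.0477, 1.2649, 1.8377.
Z = Σ e^(−Eᵢ/kT) = e^(−0.29117) + e^(−1.0477) + e^(−1.2649) + e^(−1.8377) = 0.74739 + 0.35074 + 0.28227 + 0.15918 = 1.5396.
P₀ = e^(−E₀/kT) / Z = 0.74739/1.5396 = 0.485.

0.485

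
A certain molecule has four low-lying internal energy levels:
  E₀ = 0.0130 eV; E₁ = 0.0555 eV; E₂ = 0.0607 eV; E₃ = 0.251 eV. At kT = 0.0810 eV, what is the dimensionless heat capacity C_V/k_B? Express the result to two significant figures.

Eᵢ/kT = 0.1605, 0.6852, 0.7494, 3.099.
Z = Σ e^(−Eᵢ/kT) = e^(−0.1605) + e^(−0.6852) + e^(−0.7494) + e^(−3.099) = 0.8517 + 0.5040 + 0.4727 + 0.04509 = 1.873.
⟨E⟩ = 0.04221 eV, ⟨E²⟩ = 0.003352 eV².
C_V/k_B = (⟨E²⟩ − ⟨E⟩²)/(kT)² = (0.003352 − 0.001782)/0.006561 = 0.24.

0.24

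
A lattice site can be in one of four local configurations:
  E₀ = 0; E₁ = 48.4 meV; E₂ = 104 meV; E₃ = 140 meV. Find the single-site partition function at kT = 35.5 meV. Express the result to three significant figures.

Z = 1.33

Eᵢ/kT = 0, 1.3634, 2.9296, 3.9437.
Z = Σ e^(−Eᵢ/kT) = e^(−0) + e^(−1.3634) + e^(−2.9296) + e^(−3.9437) = 1.0000 + 0.25579 + 0.053418 + 0.019376 = 1.3286.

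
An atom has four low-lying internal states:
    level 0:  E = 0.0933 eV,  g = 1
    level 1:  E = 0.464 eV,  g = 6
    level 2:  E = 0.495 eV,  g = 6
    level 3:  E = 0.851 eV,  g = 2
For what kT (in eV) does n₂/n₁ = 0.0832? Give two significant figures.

n₂/n₁ = (g₂/g₁) exp[−(E₂−E₁)/kT] = 0.0832.
⇒ (E₂−E₁)/kT = ln((6/6)/0.0832) = ln(12.02) = 2.487.
kT = 0.031 eV / 2.487 = 0.012 eV.

0.012 eV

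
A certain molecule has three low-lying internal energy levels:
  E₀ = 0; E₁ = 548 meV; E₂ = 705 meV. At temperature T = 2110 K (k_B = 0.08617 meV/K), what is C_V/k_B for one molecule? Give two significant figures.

0.66

k_BT = 0.08617 × 2110 K = 181.8 meV.
Eᵢ/kT = 0, 3.014, 3.878.
Z = Σ e^(−Eᵢ/kT) = e^(−0) + e^(−3.014) + e^(−3.878) = 1.000 + 0.04909 + 0.02069 = 1.070.
⟨E⟩ = 38.77 meV, ⟨E²⟩ = 23390 meV².
C_V/k_B = (⟨E²⟩ − ⟨E⟩²)/(kT)² = (23390 − 1503)/33050 = 0.66.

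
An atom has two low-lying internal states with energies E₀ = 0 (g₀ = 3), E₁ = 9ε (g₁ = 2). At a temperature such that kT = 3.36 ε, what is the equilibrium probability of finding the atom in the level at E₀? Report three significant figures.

Eᵢ/kT = 0, 2.6786.
Z = Σ gᵢe^(−Eᵢ/kT) = 3·e^(−0) + 2·e^(−2.6786) = 3.0000 + 0.13732 = 3.1373.
P₀ = g₀ e^(−E₀/kT) / Z = 3.0000/3.1373 = 0.956.

0.956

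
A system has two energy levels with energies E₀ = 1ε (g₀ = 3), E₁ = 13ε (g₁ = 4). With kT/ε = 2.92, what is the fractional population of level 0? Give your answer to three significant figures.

Eᵢ/kT = 0.34247, 4.4521.
Z = Σ gᵢe^(−Eᵢ/kT) = 3·e^(−0.34247) + 4·e^(−4.4521) = 2.1300 + 0.046616 = 2.1766.
P₀ = g₀ e^(−E₀/kT) / Z = 2.1300/2.1766 = 0.979.

0.979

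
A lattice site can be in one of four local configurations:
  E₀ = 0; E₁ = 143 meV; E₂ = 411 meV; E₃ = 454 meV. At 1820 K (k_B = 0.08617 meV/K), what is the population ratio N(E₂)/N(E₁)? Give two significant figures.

0.18

k_BT = 0.08617 × 1820 K = 156.8 meV.
n₂/n₁ = exp[−(E₂−E₁)/kT] = exp(−(268 meV)/(156.8 meV)) = exp(-1.709) = 0.18.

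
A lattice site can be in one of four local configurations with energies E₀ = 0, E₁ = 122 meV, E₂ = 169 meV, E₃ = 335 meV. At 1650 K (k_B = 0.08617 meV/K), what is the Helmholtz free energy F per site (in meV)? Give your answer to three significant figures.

k_BT = 0.08617 × 1650 K = 142.18 meV.
Eᵢ/kT = 0, 0.85807, 1.1886, 2.3562.
Z = Σ e^(−Eᵢ/kT) = e^(−0) + e^(−0.85807) + e^(−1.1886) + e^(−2.3562) = 1.0000 + 0.42398 + 0.30465 + 0.094780 = 1.8234.
F = −kT ln Z = −142.18 × ln(1.8234) = −142.18 × 0.60070 = -85.4 meV.

-85.4 meV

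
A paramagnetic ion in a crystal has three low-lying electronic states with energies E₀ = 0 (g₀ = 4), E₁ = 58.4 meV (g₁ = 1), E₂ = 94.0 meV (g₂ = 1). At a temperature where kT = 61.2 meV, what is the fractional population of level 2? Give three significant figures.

0.0468

Eᵢ/kT = 0, 0.95425, 1.5359.
Z = Σ gᵢe^(−Eᵢ/kT) = 4·e^(−0) + 1·e^(−0.95425) + 1·e^(−1.5359) = 4.0000 + 0.38510 + 0.21526 = 4.6004.
P₂ = g₂ e^(−E₂/kT) / Z = 0.21526/4.6004 = 0.0468.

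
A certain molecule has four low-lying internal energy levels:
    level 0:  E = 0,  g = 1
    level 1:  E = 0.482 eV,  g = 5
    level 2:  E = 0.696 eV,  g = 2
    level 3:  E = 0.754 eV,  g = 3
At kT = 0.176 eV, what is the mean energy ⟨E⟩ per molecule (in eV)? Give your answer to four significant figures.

Eᵢ/kT = 0, 2.73864, 3.95455, 4.28409.
Z = Σ gᵢe^(−Eᵢ/kT) = 1·e^(−0) + 5·e^(−2.73864) + 2·e^(−3.95455) + 3·e^(−4.28409) = 1.00000 + 0.323291 + 0.0383346 + 0.0413585 = 1.40298.
⟨E⟩ = Σ Eᵢ gᵢe^(−Eᵢ/kT) / Z = (0·1.00000 + 0.482·0.323291 + 0.696·0.0383346 + 0.754·0.0413585) / 1.40298 = 0.1523 eV.

0.1523 eV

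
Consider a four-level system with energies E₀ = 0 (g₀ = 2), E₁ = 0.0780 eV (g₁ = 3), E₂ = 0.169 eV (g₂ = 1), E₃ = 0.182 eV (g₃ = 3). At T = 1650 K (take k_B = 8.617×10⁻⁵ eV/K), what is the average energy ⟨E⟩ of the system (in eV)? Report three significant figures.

k_BT = 8.617×10⁻⁵ × 1650 K = 0.14218 eV.
Eᵢ/kT = 0, 0.54860, 1.1886, 1.2801.
Z = Σ gᵢe^(−Eᵢ/kT) = 2·e^(−0) + 3·e^(−0.54860) + 1·e^(−1.1886) + 3·e^(−1.2801) = 2.0000 + 1.7333 + 0.30465 + 0.83403 = 4.8720.
⟨E⟩ = Σ Eᵢ gᵢe^(−Eᵢ/kT) / Z = (0·2.0000 + 0.0780·1.7333 + 0.169·0.30465 + 0.182·0.83403) / 4.8720 = 0.0695 eV.

0.0695 eV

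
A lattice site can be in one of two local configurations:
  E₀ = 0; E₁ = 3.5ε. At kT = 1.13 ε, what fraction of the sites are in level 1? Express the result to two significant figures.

0.043

Eᵢ/kT = 0, 3.097.
Z = Σ e^(−Eᵢ/kT) = e^(−0) + e^(−3.097) = 1.000 + 0.04518 = 1.045.
P₁ = e^(−E₁/kT) / Z = 0.04518/1.045 = 0.043.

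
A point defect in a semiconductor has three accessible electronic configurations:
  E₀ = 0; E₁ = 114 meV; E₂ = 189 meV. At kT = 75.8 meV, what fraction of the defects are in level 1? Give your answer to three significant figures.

Eᵢ/kT = 0, 1.5040, 2.4934.
Z = Σ e^(−Eᵢ/kT) = e^(−0) + e^(−1.5040) + e^(−2.4934) = 1.0000 + 0.22224 + 0.082629 = 1.3049.
P₁ = e^(−E₁/kT) / Z = 0.22224/1.3049 = 0.170.

0.170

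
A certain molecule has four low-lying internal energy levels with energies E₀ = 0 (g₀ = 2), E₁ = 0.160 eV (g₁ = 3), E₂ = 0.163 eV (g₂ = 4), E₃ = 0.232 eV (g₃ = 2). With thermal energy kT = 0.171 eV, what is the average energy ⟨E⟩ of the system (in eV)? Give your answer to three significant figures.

Eᵢ/kT = 0, 0.93567, 0.95322, 1.3567.
Z = Σ gᵢe^(−Eᵢ/kT) = 2·e^(−0) + 3·e^(−0.93567) + 4·e^(−0.95322) + 2·e^(−1.3567) = 2.0000 + 1.1770 + 1.5420 + 0.51502 = 5.2340.
⟨E⟩ = Σ Eᵢ gᵢe^(−Eᵢ/kT) / Z = (0·2.0000 + 0.160·1.1770 + 0.163·1.5420 + 0.232·0.51502) / 5.2340 = 0.107 eV.

0.107 eV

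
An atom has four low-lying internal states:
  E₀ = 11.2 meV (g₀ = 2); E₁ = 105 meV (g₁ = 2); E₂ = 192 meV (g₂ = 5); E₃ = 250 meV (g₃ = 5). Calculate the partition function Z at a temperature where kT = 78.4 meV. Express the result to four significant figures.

Z = 2.896

Eᵢ/kT = 0.142857, 1.33929, 2.44898, 3.18878.
Z = Σ gᵢe^(−Eᵢ/kT) = 2·e^(−0.142857) + 2·e^(−1.33929) + 5·e^(−2.44898) + 5·e^(−3.18878) = 1.73376 + 0.524063 + 0.431908 + 0.206111 = 2.89584.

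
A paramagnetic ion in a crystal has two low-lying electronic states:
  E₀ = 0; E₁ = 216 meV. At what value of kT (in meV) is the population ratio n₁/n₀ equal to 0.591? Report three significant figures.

411 meV

n₁/n₀ = exp[−(E₁−E₀)/kT] = 0.591.
⇒ (E₁−E₀)/kT = ln(1/0.591) = ln(1.6920) = 0.52591.
kT = 216 meV / 0.52591 = 411 meV.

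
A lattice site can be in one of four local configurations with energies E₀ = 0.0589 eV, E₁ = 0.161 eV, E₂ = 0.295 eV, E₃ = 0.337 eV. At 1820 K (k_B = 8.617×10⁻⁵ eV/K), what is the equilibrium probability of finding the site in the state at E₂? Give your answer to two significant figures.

k_BT = 8.617×10⁻⁵ × 1820 K = 0.1568 eV.
Eᵢ/kT = 0.3756, 1.027, 1.881, 2.149.
Z = Σ e^(−Eᵢ/kT) = e^(−0.3756) + e^(−1.027) + e^(−1.881) + e^(−2.149) = 0.6869 + 0.3581 + 0.1524 + 0.1166 = 1.314.
P₂ = e^(−E₂/kT) / Z = 0.1524/1.314 = 0.12.

0.12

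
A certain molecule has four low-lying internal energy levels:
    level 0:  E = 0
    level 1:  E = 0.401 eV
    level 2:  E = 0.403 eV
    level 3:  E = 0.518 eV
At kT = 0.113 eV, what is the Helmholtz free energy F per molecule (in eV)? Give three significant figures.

Eᵢ/kT = 0, 3.5487, 3.5664, 4.5841.
Z = Σ e^(−Eᵢ/kT) = e^(−0) + e^(−3.5487) + e^(−3.5664) + e^(−4.5841) = 1.0000 + 0.028762 + 0.028257 + 0.010213 = 1.0672.
F = −kT ln Z = −0.113 × ln(1.0672) = −0.113 × 0.065038 = -0.00735 eV.

-0.00735 eV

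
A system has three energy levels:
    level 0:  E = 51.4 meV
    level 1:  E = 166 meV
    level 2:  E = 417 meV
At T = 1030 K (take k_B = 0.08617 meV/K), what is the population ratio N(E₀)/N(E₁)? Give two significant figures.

k_BT = 0.08617 × 1030 K = 88.76 meV.
n₀/n₁ = exp[−(E₀−E₁)/kT] = exp(−(-114.6 meV)/(88.76 meV)) = exp(1.291) = 3.6.

3.6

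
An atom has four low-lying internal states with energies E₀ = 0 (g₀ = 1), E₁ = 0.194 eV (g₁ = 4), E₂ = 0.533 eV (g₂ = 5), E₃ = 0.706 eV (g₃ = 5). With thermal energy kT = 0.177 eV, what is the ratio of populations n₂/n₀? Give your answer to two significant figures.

0.25

n₂/n₀ = (g₂/g₀) exp[−(E₂−E₀)/kT] = (5/1) × exp(−(0.533 eV)/(0.177 eV)) = (5/1) × exp(-3.011) = 0.25.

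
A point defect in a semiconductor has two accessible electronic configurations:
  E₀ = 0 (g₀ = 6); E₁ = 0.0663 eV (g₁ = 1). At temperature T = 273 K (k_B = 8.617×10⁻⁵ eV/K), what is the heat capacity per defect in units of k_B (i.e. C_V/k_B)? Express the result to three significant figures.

k_BT = 8.617×10⁻⁵ × 273 K = 0.023524 eV.
Eᵢ/kT = 0, 2.8184.
Z = Σ gᵢe^(−Eᵢ/kT) = 6·e^(−0) + 1·e^(−2.8184) = 6.0000 + 0.059701 = 6.0597.
⟨E⟩ = 0.00065320 eV, ⟨E²⟩ = 0.000043307 eV².
C_V/k_B = (⟨E²⟩ − ⟨E⟩²)/(kT)² = (0.000043307 − 0.00000042667)/0.00055338 = 0.0775.

0.0775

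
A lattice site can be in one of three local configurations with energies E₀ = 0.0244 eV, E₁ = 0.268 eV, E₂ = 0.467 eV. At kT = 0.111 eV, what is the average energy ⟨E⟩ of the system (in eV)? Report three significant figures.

Eᵢ/kT = 0.21982, 2.4144, 4.2072.
Z = Σ e^(−Eᵢ/kT) = e^(−0.21982) + e^(−2.4144) + e^(−4.2072) = 0.80266 + 0.089421 + 0.014888 = 0.90697.
⟨E⟩ = Σ Eᵢ e^(−Eᵢ/kT) / Z = (0.0244·0.80266 + 0.268·0.089421 + 0.467·0.014888) / 0.90697 = 0.0557 eV.

0.0557 eV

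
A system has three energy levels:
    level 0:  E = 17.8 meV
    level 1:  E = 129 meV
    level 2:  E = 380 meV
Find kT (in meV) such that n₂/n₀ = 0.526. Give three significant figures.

564 meV

n₂/n₀ = exp[−(E₂−E₀)/kT] = 0.526.
⇒ (E₂−E₀)/kT = ln(1/0.526) = ln(1.9011) = 0.64243.
kT = 362.2 meV / 0.64243 = 564 meV.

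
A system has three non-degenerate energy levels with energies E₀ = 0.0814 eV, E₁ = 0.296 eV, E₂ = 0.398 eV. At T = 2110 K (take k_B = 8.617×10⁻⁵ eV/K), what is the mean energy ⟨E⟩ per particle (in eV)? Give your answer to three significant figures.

k_BT = 8.617×10⁻⁵ × 2110 K = 0.18182 eV.
Eᵢ/kT = 0.44770, 1.6280, 2.1890.
Z = Σ e^(−Eᵢ/kT) = e^(−0.44770) + e^(−1.6280) + e^(−2.1890) = 0.63910 + 0.19632 + 0.11203 = 0.94745.
⟨E⟩ = Σ Eᵢ e^(−Eᵢ/kT) / Z = (0.0814·0.63910 + 0.296·0.19632 + 0.398·0.11203) / 0.94745 = 0.163 eV.

0.163 eV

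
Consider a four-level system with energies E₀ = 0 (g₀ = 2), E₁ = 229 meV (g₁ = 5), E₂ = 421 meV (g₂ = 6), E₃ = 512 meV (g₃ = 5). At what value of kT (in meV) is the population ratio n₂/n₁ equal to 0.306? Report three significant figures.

141 meV

n₂/n₁ = (g₂/g₁) exp[−(E₂−E₁)/kT] = 0.306.
⇒ (E₂−E₁)/kT = ln((6/5)/0.306) = ln(3.9216) = 1.3665.
kT = 192 meV / 1.3665 = 141 meV.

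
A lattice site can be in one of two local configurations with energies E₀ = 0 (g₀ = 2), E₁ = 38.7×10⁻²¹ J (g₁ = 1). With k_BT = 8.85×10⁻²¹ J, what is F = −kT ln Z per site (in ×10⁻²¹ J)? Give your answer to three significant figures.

Eᵢ/kT = 0, 4.3729.
Z = Σ gᵢe^(−Eᵢ/kT) = 2·e^(−0) + 1·e^(−4.3729) = 2.0000 + 0.012615 = 2.0126.
F = −kT ln Z = −8.85 × ln(2.0126) = −8.85 × 0.69943 = -6.19 ×10⁻²¹ J.

-6.19 ×10⁻²¹ J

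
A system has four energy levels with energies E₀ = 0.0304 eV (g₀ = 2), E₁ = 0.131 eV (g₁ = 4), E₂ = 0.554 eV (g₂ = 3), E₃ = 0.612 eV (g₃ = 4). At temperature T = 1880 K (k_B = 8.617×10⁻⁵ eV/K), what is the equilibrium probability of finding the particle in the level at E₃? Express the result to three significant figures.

0.0252

k_BT = 8.617×10⁻⁵ × 1880 K = 0.16200 eV.
Eᵢ/kT = 0.18765, 0.80864, 3.4198, 3.7778.
Z = Σ gᵢe^(−Eᵢ/kT) = 2·e^(−0.18765) + 4·e^(−0.80864) + 3·e^(−3.4198) + 4·e^(−3.7778) = 1.6578 + 1.7819 + 0.098157 + 0.091492 = 3.6293.
P₃ = g₃ e^(−E₃/kT) / Z = 0.091492/3.6293 = 0.0252.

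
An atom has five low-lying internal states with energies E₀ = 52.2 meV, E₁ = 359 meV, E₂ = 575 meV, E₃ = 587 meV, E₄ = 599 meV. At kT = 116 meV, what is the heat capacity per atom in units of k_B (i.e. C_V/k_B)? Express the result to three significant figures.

0.940

Eᵢ/kT = 0.45000, 3.0948, 4.9569, 5.0603, 5.1638.
Z = Σ e^(−Eᵢ/kT) = e^(−0.45000) + e^(−3.0948) + e^(−4.9569) + e^(−5.0603) + e^(−5.1638) = 0.63763 + 0.045284 + 0.0070347 + 0.0063437 + 0.0057199 = 0.70201.
⟨E⟩ = 86.518 meV, ⟨E²⟩ = 20139 meV².
C_V/k_B = (⟨E²⟩ − ⟨E⟩²)/(kT)² = (20139 − 7485.4)/13456 = 0.940.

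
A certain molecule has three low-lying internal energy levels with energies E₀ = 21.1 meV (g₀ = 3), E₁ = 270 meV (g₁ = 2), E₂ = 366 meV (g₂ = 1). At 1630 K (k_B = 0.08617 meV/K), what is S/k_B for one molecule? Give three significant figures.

1.47

k_BT = 0.08617 × 1630 K = 140.46 meV.
Eᵢ/kT = 0.15022, 1.9223, 2.6057.
Z = Σ gᵢe^(−Eᵢ/kT) = 3·e^(−0.15022) + 2·e^(−1.9223) + 1·e^(−2.6057) = 2.5816 + 0.29254 + 0.073851 = 2.9480.
⟨E⟩ = Σ EᵢPᵢ = 54.439 meV.
S/k_B = ln Z + ⟨E⟩/kT = ln(2.9480) + 54.439/140.46 = 1.0811 + 0.38758 = 1.47.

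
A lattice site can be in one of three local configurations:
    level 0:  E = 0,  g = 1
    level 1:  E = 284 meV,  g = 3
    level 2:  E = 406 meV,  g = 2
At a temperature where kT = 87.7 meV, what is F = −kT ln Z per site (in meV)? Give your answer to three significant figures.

Eᵢ/kT = 0, 3.2383, 4.6294.
Z = Σ gᵢe^(−Eᵢ/kT) = 1·e^(−0) + 3·e^(−3.2383) + 2·e^(−4.6294) = 1.0000 + 0.11769 + 0.019521 = 1.1372.
F = −kT ln Z = −87.7 × ln(1.1372) = −87.7 × 0.12857 = -11.3 meV.

-11.3 meV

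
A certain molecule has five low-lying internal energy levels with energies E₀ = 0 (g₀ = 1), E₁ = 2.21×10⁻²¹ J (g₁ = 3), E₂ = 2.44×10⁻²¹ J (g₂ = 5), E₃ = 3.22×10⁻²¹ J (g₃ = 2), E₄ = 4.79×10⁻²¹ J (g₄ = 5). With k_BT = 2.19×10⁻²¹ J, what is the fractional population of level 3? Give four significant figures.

Eᵢ/kT = 0, 1.00913, 1.11416, 1.47032, 2.18721.
Z = Σ gᵢe^(−Eᵢ/kT) = 1·e^(−0) + 3·e^(−1.00913) + 5·e^(−1.11416) + 2·e^(−1.47032) + 5·e^(−2.18721) = 1.00000 + 1.09361 + 1.64095 + 0.459704 + 0.561147 = 4.75541.
P₃ = g₃ e^(−E₃/kT) / Z = 0.459704/4.75541 = 0.09667.

0.09667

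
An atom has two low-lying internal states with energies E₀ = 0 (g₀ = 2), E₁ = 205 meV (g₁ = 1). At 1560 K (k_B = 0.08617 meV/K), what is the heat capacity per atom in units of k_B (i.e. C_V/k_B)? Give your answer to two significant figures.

k_BT = 0.08617 × 1560 K = 134.4 meV.
Eᵢ/kT = 0, 1.525.
Z = Σ gᵢe^(−Eᵢ/kT) = 2·e^(−0) + 1·e^(−1.525) = 2.000 + 0.2176 = 2.218.
⟨E⟩ = 20.11 meV, ⟨E²⟩ = 4123 meV².
C_V/k_B = (⟨E²⟩ − ⟨E⟩²)/(kT)² = (4123 − 404.4)/18060 = 0.21.

0.21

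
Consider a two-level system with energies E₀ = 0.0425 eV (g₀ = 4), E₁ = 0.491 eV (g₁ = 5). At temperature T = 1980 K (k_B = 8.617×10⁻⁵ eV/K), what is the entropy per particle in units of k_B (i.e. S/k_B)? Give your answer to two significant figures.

1.7

k_BT = 8.617×10⁻⁵ × 1980 K = 0.1706 eV.
Eᵢ/kT = 0.2491, 2.878.
Z = Σ gᵢe^(−Eᵢ/kT) = 4·e^(−0.2491) + 5·e^(−2.878) = 3.118 + 0.2812 = 3.399.
⟨E⟩ = Σ EᵢPᵢ = 0.07961 eV.
S/k_B = ln Z + ⟨E⟩/kT = ln(3.399) + 0.07961/0.1706 = 1.223 + 0.4666 = 1.7.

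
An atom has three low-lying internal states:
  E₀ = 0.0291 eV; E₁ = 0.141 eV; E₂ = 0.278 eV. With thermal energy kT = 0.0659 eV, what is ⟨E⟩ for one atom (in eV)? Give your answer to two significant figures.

Eᵢ/kT = 0.4416, 2.140, 4.219.
Z = Σ e^(−Eᵢ/kT) = e^(−0.4416) + e^(−2.140) + e^(−4.219) = 0.6430 + 0.1177 + 0.01471 = 0.7754.
⟨E⟩ = Σ Eᵢ e^(−Eᵢ/kT) / Z = (0.0291·0.6430 + 0.141·0.1177 + 0.278·0.01471) / 0.7754 = 0.051 eV.

0.051 eV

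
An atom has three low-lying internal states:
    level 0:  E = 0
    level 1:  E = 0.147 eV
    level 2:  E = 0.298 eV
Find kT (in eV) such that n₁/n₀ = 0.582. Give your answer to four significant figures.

n₁/n₀ = exp[−(E₁−E₀)/kT] = 0.582.
⇒ (E₁−E₀)/kT = ln(1/0.582) = ln(1.71821) = 0.541283.
kT = 0.147 eV / 0.541283 = 0.2716 eV.

0.2716 eV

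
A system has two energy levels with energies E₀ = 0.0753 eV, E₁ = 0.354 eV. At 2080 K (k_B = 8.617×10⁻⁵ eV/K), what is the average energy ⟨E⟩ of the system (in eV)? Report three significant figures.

0.124 eV

k_BT = 8.617×10⁻⁵ × 2080 K = 0.17923 eV.
Eᵢ/kT = 0.42013, 1.9751.
Z = Σ e^(−Eᵢ/kT) = e^(−0.42013) + e^(−1.9751) = 0.65696 + 0.13875 = 0.79571.
⟨E⟩ = Σ Eᵢ e^(−Eᵢ/kT) / Z = (0.0753·0.65696 + 0.354·0.13875) / 0.79571 = 0.124 eV.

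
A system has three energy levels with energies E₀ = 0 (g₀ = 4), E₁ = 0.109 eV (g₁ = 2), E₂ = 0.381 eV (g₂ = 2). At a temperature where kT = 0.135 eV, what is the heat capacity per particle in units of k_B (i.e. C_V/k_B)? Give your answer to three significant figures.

Eᵢ/kT = 0, 0.80741, 2.8222.
Z = Σ gᵢe^(−Eᵢ/kT) = 4·e^(−0) + 2·e^(−0.80741) + 2·e^(−2.8222) = 4.0000 + 0.89202 + 0.11895 = 5.0110.
⟨E⟩ = 0.028447 eV, ⟨E²⟩ = 0.0055608 eV².
C_V/k_B = (⟨E²⟩ − ⟨E⟩²)/(kT)² = (0.0055608 − 0.00080923)/0.018225 = 0.261.

0.261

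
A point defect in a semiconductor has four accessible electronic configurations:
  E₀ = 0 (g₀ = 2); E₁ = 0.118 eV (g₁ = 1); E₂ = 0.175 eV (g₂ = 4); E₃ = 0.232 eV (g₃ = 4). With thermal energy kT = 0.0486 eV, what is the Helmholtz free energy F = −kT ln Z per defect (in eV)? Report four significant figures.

Eᵢ/kT = 0, 2.42798, 3.60082, 4.77366.
Z = Σ gᵢe^(−Eᵢ/kT) = 2·e^(−0) + 1·e^(−2.42798) + 4·e^(−3.60082) + 4·e^(−4.77366) = 2.00000 + 0.0882148 + 0.109205 + 0.0337976 = 2.23122.
F = −kT ln Z = −0.0486 × ln(2.23122) = −0.0486 × 0.802549 = -0.03900 eV.

-0.03900 eV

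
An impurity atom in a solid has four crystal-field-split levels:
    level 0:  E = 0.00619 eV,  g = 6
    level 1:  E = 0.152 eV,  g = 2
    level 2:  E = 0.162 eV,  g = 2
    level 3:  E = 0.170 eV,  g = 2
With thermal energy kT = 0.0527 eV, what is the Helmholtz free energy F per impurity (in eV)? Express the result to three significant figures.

Eᵢ/kT = 0.11746, 2.8843, 3.0740, 3.2258.
Z = Σ gᵢe^(−Eᵢ/kT) = 6·e^(−0.11746) + 2·e^(−2.8843) + 2·e^(−3.0740) + 2·e^(−3.2258) = 5.3351 + 0.11179 + 0.092472 + 0.079448 = 5.6188.
F = −kT ln Z = −0.0527 × ln(5.6188) = −0.0527 × 1.7261 = -0.0910 eV.

-0.0910 eV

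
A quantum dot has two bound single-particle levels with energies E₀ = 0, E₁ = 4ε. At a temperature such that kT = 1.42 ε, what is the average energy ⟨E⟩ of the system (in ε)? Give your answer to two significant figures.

0.23 ε

Eᵢ/kT = 0, 2.817.
Z = Σ e^(−Eᵢ/kT) = e^(−0) + e^(−2.817) = 1.000 + 0.05979 = 1.060.
⟨E⟩ = Σ Eᵢ e^(−Eᵢ/kT) / Z = (0·1.000 + 4·0.05979) / 1.060 = 0.23 ε.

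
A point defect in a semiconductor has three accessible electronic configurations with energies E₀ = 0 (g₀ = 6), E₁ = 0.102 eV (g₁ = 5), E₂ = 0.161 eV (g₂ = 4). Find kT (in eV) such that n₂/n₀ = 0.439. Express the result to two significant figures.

0.39 eV

n₂/n₀ = (g₂/g₀) exp[−(E₂−E₀)/kT] = 0.439.
⇒ (E₂−E₀)/kT = ln((4/6)/0.439) = ln(1.519) = 0.4181.
kT = 0.161 eV / 0.4181 = 0.39 eV.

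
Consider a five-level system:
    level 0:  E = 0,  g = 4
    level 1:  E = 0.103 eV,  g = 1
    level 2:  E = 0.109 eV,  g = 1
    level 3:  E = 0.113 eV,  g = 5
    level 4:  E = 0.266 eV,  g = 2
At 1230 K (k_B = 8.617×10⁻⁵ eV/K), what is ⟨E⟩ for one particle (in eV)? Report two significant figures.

0.048 eV

k_BT = 8.617×10⁻⁵ × 1230 K = 0.1060 eV.
Eᵢ/kT = 0, 0.9717, 1.028, 1.066, 2.509.
Z = Σ gᵢe^(−Eᵢ/kT) = 4·e^(−0) + 1·e^(−0.9717) + 1·e^(−1.028) + 5·e^(−1.066) + 2·e^(−2.509) = 4.000 + 0.3784 + 0.3577 + 1.722 + 0.1627 = 6.621.
⟨E⟩ = Σ Eᵢ gᵢe^(−Eᵢ/kT) / Z = (0·4.000 + 0.103·0.3784 + 0.109·0.3577 + 0.113·1.722 + 0.266·0.1627) / 6.621 = 0.048 eV.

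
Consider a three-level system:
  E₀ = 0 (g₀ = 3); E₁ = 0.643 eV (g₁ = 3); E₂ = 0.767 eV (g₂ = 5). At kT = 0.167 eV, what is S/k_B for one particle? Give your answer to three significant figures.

1.29

Eᵢ/kT = 0, 3.8503, 4.5928.
Z = Σ gᵢe^(−Eᵢ/kT) = 3·e^(−0) + 3·e^(−3.8503) + 5·e^(−4.5928) = 3.0000 + 0.063820 + 0.050622 = 3.1144.
⟨E⟩ = Σ EᵢPᵢ = 0.025643 eV.
S/k_B = ln Z + ⟨E⟩/kT = ln(3.1144) + 0.025643/0.167 = 1.1360 + 0.15355 = 1.29.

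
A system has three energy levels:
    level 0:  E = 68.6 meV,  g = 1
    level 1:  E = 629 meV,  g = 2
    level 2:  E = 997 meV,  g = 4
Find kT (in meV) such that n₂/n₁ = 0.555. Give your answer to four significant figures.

287.1 meV

n₂/n₁ = (g₂/g₁) exp[−(E₂−E₁)/kT] = 0.555.
⇒ (E₂−E₁)/kT = ln((4/2)/0.555) = ln(3.60360) = 1.28193.
kT = 368 meV / 1.28193 = 287.1 meV.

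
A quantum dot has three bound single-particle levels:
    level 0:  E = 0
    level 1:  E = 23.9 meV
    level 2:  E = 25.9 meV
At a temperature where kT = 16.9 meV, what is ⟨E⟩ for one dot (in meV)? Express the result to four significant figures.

7.816 meV

Eᵢ/kT = 0, 1.41420, 1.53254.
Z = Σ e^(−Eᵢ/kT) = e^(−0) + e^(−1.41420) + e^(−1.53254) = 1.00000 + 0.243120 + 0.215986 = 1.45911.
⟨E⟩ = Σ Eᵢ e^(−Eᵢ/kT) / Z = (0·1.00000 + 23.9·0.243120 + 25.9·0.215986) / 1.45911 = 7.816 meV.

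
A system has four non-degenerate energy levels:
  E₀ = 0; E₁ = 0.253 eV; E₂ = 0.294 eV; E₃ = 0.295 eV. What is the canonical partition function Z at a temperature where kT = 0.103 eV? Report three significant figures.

Eᵢ/kT = 0, 2.4563, 2.8544, 2.8641.
Z = Σ e^(−Eᵢ/kT) = e^(−0) + e^(−2.4563) + e^(−2.8544) + e^(−2.8641) = 1.0000 + 0.085752 + 0.057590 + 0.057034 = 1.2004.

Z = 1.20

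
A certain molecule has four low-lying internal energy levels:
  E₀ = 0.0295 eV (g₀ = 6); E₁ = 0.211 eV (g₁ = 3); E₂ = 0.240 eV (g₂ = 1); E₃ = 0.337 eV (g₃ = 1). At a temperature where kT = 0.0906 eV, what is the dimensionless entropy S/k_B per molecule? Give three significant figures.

2.05

Eᵢ/kT = 0.32561, 2.3289, 2.6490, 3.7196.
Z = Σ gᵢe^(−Eᵢ/kT) = 6·e^(−0.32561) + 3·e^(−2.3289) + 1·e^(−2.6490) + 1·e^(−3.7196) = 4.3325 + 0.29221 + 0.070722 + 0.024244 = 4.7197.
⟨E⟩ = Σ EᵢPᵢ = 0.045471 eV.
S/k_B = ln Z + ⟨E⟩/kT = ln(4.7197) + 0.045471/0.0906 = 1.5517 + 0.50189 = 2.05.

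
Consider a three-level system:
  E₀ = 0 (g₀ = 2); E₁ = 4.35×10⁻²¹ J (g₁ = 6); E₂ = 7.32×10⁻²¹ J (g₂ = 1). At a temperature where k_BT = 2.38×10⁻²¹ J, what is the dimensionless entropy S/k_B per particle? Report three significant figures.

Eᵢ/kT = 0, 1.8277, 3.0756.
Z = Σ gᵢe^(−Eᵢ/kT) = 2·e^(−0) + 6·e^(−1.8277) + 1·e^(−3.0756) = 2.0000 + 0.96470 + 0.046162 = 3.0109.
⟨E⟩ = Σ EᵢPᵢ = 1.5060 ×10⁻²¹ J.
S/k_B = ln Z + ⟨E⟩/kT = ln(3.0109) + 1.5060/2.38 = 1.1022 + 0.63277 = 1.73.

1.73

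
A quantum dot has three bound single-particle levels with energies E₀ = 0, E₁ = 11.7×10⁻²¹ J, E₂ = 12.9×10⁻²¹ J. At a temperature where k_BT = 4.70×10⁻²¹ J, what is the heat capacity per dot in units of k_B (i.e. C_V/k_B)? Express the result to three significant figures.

Eᵢ/kT = 0, 2.4894, 2.7447.
Z = Σ e^(−Eᵢ/kT) = e^(−0) + e^(−2.4894) + e^(−2.7447) = 1.0000 + 0.082960 + 0.064268 = 1.1472.
⟨E⟩ = 1.5688, ⟨E²⟩ = 19.222.
C_V/k_B = (⟨E²⟩ − ⟨E⟩²)/(kT)² = (19.222 − 2.4611)/22.090 = 0.759.

0.759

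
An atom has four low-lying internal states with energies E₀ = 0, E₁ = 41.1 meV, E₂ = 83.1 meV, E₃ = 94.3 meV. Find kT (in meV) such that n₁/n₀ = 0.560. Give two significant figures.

71 meV

n₁/n₀ = exp[−(E₁−E₀)/kT] = 0.560.
⇒ (E₁−E₀)/kT = ln(1/0.560) = ln(1.786) = 0.5800.
kT = 41.1 meV / 0.5800 = 71 meV.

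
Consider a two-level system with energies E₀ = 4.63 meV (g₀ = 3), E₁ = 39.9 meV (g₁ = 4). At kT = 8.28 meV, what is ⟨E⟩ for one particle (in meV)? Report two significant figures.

Eᵢ/kT = 0.5592, 4.819.
Z = Σ gᵢe^(−Eᵢ/kT) = 3·e^(−0.5592) + 4·e^(−4.819) = 1.715 + 0.03230 = 1.747.
⟨E⟩ = Σ Eᵢ gᵢe^(−Eᵢ/kT) / Z = (4.63·1.715 + 39.9·0.03230) / 1.747 = 5.3 meV.

5.3 meV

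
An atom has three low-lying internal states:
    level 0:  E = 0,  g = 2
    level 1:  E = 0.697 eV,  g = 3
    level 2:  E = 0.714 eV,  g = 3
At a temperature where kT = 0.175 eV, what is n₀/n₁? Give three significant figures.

n₀/n₁ = (g₀/g₁) exp[−(E₀−E₁)/kT] = (2/3) × exp(−(-0.697 eV)/(0.175 eV)) = (2/3) × exp(3.9829) = 35.8.

35.8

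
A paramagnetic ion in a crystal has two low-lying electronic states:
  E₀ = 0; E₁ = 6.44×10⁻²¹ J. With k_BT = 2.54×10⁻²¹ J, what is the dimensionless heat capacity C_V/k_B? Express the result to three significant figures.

Eᵢ/kT = 0, 2.5354.
Z = Σ e^(−Eᵢ/kT) = e^(−0) + e^(−2.5354) = 1.0000 + 0.079230 = 1.0792.
⟨E⟩ = 0.47280, ⟨E²⟩ = 3.0448.
C_V/k_B = (⟨E²⟩ − ⟨E⟩²)/(kT)² = (3.0448 − 0.22354)/6.4516 = 0.437.

0.437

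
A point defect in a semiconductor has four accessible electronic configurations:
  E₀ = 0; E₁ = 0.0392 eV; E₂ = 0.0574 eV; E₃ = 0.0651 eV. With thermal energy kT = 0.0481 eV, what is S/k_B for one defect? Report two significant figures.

Eᵢ/kT = 0, 0.8150, 1.193, 1.353.
Z = Σ e^(−Eᵢ/kT) = e^(−0) + e^(−0.8150) + e^(−1.193) + e^(−1.353) = 1.000 + 0.4426 + 0.3033 + 0.2585 = 2.004.
⟨E⟩ = Σ EᵢPᵢ = 0.02574 eV.
S/k_B = ln Z + ⟨E⟩/kT = ln(2.004) + 0.02574/0.0481 = 0.6951 + 0.5351 = 1.2.

1.2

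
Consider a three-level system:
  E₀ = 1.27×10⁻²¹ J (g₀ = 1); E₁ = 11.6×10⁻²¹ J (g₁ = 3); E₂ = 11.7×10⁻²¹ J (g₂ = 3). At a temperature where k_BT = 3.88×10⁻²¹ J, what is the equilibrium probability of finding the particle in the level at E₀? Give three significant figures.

0.708

Eᵢ/kT = 0.32732, 2.9897, 3.0155.
Z = Σ gᵢe^(−Eᵢ/kT) = 1·e^(−0.32732) + 3·e^(−2.9897) + 3·e^(−3.0155) = 0.72085 + 0.15091 + 0.14706 = 1.0188.
P₀ = g₀ e^(−E₀/kT) / Z = 0.72085/1.0188 = 0.708.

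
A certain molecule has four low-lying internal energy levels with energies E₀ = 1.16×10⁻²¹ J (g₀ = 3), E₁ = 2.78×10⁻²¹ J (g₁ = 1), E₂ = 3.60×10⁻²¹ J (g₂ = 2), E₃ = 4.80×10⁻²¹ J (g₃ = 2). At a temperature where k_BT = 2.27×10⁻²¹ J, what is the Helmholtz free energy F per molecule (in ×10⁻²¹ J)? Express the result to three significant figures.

-2.29 ×10⁻²¹ J

Eᵢ/kT = 0.51101, 1.2247, 1.5859, 2.1145.
Z = Σ gᵢe^(−Eᵢ/kT) = 3·e^(−0.51101) + 1·e^(−1.2247) + 2·e^(−1.5859) + 2·e^(−2.1145) = 1.7997 + 0.29385 + 0.40953 + 0.24139 = 2.7445.
F = −kT ln Z = −2.27 × ln(2.7445) = −2.27 × 1.0096 = -2.29 ×10⁻²¹ J.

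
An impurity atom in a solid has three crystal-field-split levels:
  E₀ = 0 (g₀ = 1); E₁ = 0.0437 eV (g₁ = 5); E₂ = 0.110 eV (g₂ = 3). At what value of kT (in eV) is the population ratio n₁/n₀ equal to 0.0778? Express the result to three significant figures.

n₁/n₀ = (g₁/g₀) exp[−(E₁−E₀)/kT] = 0.0778.
⇒ (E₁−E₀)/kT = ln((5/1)/0.0778) = ln(64.267) = 4.1630.
kT = 0.0437 eV / 4.1630 = 0.0105 eV.

0.0105 eV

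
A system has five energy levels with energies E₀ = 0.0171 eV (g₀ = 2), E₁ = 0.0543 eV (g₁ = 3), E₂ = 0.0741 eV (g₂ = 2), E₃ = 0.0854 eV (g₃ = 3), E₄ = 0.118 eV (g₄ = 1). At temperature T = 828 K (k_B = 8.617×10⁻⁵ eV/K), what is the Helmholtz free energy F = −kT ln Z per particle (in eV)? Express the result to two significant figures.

-0.11 eV

k_BT = 8.617×10⁻⁵ × 828 K = 0.07135 eV.
Eᵢ/kT = 0.2397, 0.7610, 1.039, 1.197, 1.654.
Z = Σ gᵢe^(−Eᵢ/kT) = 2·e^(−0.2397) + 3·e^(−0.7610) + 2·e^(−1.039) + 3·e^(−1.197) + 1·e^(−1.654) = 1.574 + 1.402 + 0.7076 + 0.9063 + 0.1913 = 4.781.
F = −kT ln Z = −0.07135 × ln(4.781) = −0.07135 × 1.565 = -0.11 eV.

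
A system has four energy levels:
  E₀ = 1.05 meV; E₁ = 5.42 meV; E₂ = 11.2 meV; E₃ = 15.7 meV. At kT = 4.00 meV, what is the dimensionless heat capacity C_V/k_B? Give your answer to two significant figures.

0.66

Eᵢ/kT = 0.2625, 1.355, 2.800, 3.925.
Z = Σ e^(−Eᵢ/kT) = e^(−0.2625) + e^(−1.355) + e^(−2.800) + e^(−3.925) = 0.7691 + 0.2579 + 0.06081 + 0.01974 = 1.108.
⟨E⟩ = 2.885 meV, ⟨E²⟩ = 18.88 meV².
C_V/k_B = (⟨E²⟩ − ⟨E⟩²)/(kT)² = (18.88 − 8.323)/16.00 = 0.66.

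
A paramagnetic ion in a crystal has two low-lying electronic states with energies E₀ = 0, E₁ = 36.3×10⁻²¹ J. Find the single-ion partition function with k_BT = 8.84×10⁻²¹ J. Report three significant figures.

Eᵢ/kT = 0, 4.1063.
Z = Σ e^(−Eᵢ/kT) = e^(−0) + e^(−4.1063) = 1.0000 + 0.016469 = 1.0165.

Z = 1.02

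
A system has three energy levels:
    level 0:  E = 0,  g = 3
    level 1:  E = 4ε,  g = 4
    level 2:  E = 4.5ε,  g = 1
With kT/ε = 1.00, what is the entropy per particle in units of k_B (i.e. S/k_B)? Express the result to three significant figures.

Eᵢ/kT = 0, 4.0000, 4.5000.
Z = Σ gᵢe^(−Eᵢ/kT) = 3·e^(−0) + 4·e^(−4.0000) + 1·e^(−4.5000) = 3.0000 + 0.073263 + 0.011109 = 3.0844.
⟨E⟩ = Σ EᵢPᵢ = 0.11122 ε.
S/k_B = ln Z + ⟨E⟩/kT = ln(3.0844) + 0.11122/1.00 = 1.1264 + 0.11122 = 1.24.

1.24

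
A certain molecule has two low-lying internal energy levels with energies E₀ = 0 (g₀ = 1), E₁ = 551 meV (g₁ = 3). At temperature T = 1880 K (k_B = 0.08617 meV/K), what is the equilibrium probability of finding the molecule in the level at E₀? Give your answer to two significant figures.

0.91

k_BT = 0.08617 × 1880 K = 162.0 meV.
Eᵢ/kT = 0, 3.401.
Z = Σ gᵢe^(−Eᵢ/kT) = 1·e^(−0) + 3·e^(−3.401) = 1.000 + 0.1000 = 1.100.
P₀ = g₀ e^(−E₀/kT) / Z = 1.000/1.100 = 0.91.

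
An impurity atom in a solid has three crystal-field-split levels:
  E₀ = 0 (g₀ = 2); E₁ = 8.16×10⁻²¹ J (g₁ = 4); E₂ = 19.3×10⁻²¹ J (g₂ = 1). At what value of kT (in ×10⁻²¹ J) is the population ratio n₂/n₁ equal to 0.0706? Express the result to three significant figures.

n₂/n₁ = (g₂/g₁) exp[−(E₂−E₁)/kT] = 0.0706.
⇒ (E₂−E₁)/kT = ln((1/4)/0.0706) = ln(3.5411) = 1.2644.
kT = 11.14 ×10⁻²¹ J / 1.2644 = 8.81 ×10⁻²¹ J.

8.81 ×10⁻²¹ J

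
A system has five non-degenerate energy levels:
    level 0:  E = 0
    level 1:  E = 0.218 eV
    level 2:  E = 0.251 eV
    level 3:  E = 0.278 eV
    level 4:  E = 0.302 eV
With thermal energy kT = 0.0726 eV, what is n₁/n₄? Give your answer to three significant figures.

n₁/n₄ = exp[−(E₁−E₄)/kT] = exp(−(-0.084 eV)/(0.0726 eV)) = exp(1.1570) = 3.18.

3.18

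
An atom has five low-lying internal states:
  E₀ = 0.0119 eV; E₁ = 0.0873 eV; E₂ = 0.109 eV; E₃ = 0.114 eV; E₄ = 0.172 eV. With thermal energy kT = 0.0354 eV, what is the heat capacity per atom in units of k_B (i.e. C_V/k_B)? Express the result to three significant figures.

1.11

Eᵢ/kT = 0.33616, 2.4661, 3.0791, 3.2203, 4.8588.
Z = Σ e^(−Eᵢ/kT) = e^(−0.33616) + e^(−2.4661) + e^(−3.0791) + e^(−3.2203) + e^(−4.8588) = 0.71451 + 0.084915 + 0.046001 + 0.039943 + 0.0077598 = 0.89313.
⟨E⟩ = 0.030027 eV, ⟨E²⟩ = 0.0022881 eV².
C_V/k_B = (⟨E²⟩ − ⟨E⟩²)/(kT)² = (0.0022881 − 0.00090162)/0.0012532 = 1.11.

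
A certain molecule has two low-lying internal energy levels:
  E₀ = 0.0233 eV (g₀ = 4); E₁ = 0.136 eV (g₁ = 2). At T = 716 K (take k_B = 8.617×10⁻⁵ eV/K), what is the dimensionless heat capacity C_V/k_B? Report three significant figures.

0.230

k_BT = 8.617×10⁻⁵ × 716 K = 0.061698 eV.
Eᵢ/kT = 0.37765, 2.2043.
Z = Σ gᵢe^(−Eᵢ/kT) = 4·e^(−0.37765) + 2·e^(−2.2043) = 2.7419 + 0.22066 = 2.9626.
⟨E⟩ = 0.031694 eV, ⟨E²⟩ = 0.0018801 eV².
C_V/k_B = (⟨E²⟩ − ⟨E⟩²)/(kT)² = (0.0018801 − 0.0010045)/0.0038066 = 0.230.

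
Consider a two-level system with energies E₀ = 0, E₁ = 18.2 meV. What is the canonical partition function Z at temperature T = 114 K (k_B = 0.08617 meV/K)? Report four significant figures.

Z = 1.157

k_BT = 0.08617 × 114 K = 9.82338 meV.
Eᵢ/kT = 0, 1.85272.
Z = Σ e^(−Eᵢ/kT) = e^(−0) + e^(−1.85272) = 1.00000 + 0.156810 = 1.15681.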